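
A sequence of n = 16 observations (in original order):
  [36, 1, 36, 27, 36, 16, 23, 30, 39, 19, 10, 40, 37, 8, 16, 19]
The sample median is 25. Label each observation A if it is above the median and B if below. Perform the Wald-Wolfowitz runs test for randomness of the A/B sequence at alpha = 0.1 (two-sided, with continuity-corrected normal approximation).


Step 1: Compute median = 25; label A = above, B = below.
Labels in order: ABAAABBAABBAABBB  (n_A = 8, n_B = 8)
Step 2: Count runs R = 8.
Step 3: Under H0 (random ordering), E[R] = 2*n_A*n_B/(n_A+n_B) + 1 = 2*8*8/16 + 1 = 9.0000.
        Var[R] = 2*n_A*n_B*(2*n_A*n_B - n_A - n_B) / ((n_A+n_B)^2 * (n_A+n_B-1)) = 14336/3840 = 3.7333.
        SD[R] = 1.9322.
Step 4: Continuity-corrected z = (R + 0.5 - E[R]) / SD[R] = (8 + 0.5 - 9.0000) / 1.9322 = -0.2588.
Step 5: Two-sided p-value via normal approximation = 2*(1 - Phi(|z|)) = 0.795809.
Step 6: alpha = 0.1. fail to reject H0.

R = 8, z = -0.2588, p = 0.795809, fail to reject H0.


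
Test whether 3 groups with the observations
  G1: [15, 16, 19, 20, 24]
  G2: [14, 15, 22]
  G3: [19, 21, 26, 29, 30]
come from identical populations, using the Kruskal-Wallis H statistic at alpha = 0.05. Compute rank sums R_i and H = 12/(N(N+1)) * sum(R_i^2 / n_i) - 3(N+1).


Step 1: Combine all N = 13 observations and assign midranks.
sorted (value, group, rank): (14,G2,1), (15,G1,2.5), (15,G2,2.5), (16,G1,4), (19,G1,5.5), (19,G3,5.5), (20,G1,7), (21,G3,8), (22,G2,9), (24,G1,10), (26,G3,11), (29,G3,12), (30,G3,13)
Step 2: Sum ranks within each group.
R_1 = 29 (n_1 = 5)
R_2 = 12.5 (n_2 = 3)
R_3 = 49.5 (n_3 = 5)
Step 3: H = 12/(N(N+1)) * sum(R_i^2/n_i) - 3(N+1)
     = 12/(13*14) * (29^2/5 + 12.5^2/3 + 49.5^2/5) - 3*14
     = 0.065934 * 710.333 - 42
     = 4.835165.
Step 4: Ties present; correction factor C = 1 - 12/(13^3 - 13) = 0.994505. Corrected H = 4.835165 / 0.994505 = 4.861878.
Step 5: Under H0, H ~ chi^2(2); p-value = 0.087954.
Step 6: alpha = 0.05. fail to reject H0.

H = 4.8619, df = 2, p = 0.087954, fail to reject H0.


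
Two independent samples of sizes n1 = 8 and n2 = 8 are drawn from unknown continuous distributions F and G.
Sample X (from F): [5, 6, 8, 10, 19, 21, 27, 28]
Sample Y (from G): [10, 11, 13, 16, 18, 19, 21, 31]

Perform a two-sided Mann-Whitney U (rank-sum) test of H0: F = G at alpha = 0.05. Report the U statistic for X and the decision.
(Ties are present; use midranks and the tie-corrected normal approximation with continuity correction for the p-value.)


Step 1: Combine and sort all 16 observations; assign midranks.
sorted (value, group): (5,X), (6,X), (8,X), (10,X), (10,Y), (11,Y), (13,Y), (16,Y), (18,Y), (19,X), (19,Y), (21,X), (21,Y), (27,X), (28,X), (31,Y)
ranks: 5->1, 6->2, 8->3, 10->4.5, 10->4.5, 11->6, 13->7, 16->8, 18->9, 19->10.5, 19->10.5, 21->12.5, 21->12.5, 27->14, 28->15, 31->16
Step 2: Rank sum for X: R1 = 1 + 2 + 3 + 4.5 + 10.5 + 12.5 + 14 + 15 = 62.5.
Step 3: U_X = R1 - n1(n1+1)/2 = 62.5 - 8*9/2 = 62.5 - 36 = 26.5.
       U_Y = n1*n2 - U_X = 64 - 26.5 = 37.5.
Step 4: Ties are present, so use the tie-corrected normal approximation (with continuity correction) for the p-value.
Step 5: p-value = 0.598703; compare to alpha = 0.05. fail to reject H0.

U_X = 26.5, p = 0.598703, fail to reject H0 at alpha = 0.05.


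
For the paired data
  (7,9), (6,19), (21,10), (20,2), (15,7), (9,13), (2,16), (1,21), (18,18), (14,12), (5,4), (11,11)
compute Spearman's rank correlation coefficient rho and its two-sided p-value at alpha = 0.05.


Step 1: Rank x and y separately (midranks; no ties here).
rank(x): 7->5, 6->4, 21->12, 20->11, 15->9, 9->6, 2->2, 1->1, 18->10, 14->8, 5->3, 11->7
rank(y): 9->4, 19->11, 10->5, 2->1, 7->3, 13->8, 16->9, 21->12, 18->10, 12->7, 4->2, 11->6
Step 2: d_i = R_x(i) - R_y(i); compute d_i^2.
  (5-4)^2=1, (4-11)^2=49, (12-5)^2=49, (11-1)^2=100, (9-3)^2=36, (6-8)^2=4, (2-9)^2=49, (1-12)^2=121, (10-10)^2=0, (8-7)^2=1, (3-2)^2=1, (7-6)^2=1
sum(d^2) = 412.
Step 3: rho = 1 - 6*412 / (12*(12^2 - 1)) = 1 - 2472/1716 = -0.440559.
Step 4: Under H0, t = rho * sqrt((n-2)/(1-rho^2)) = -1.5519 ~ t(10).
Step 5: Two-sided p-value from the t-distribution with 10 df = 0.151735.
Step 6: alpha = 0.05. fail to reject H0.

rho = -0.4406, p = 0.151735, fail to reject H0 at alpha = 0.05.


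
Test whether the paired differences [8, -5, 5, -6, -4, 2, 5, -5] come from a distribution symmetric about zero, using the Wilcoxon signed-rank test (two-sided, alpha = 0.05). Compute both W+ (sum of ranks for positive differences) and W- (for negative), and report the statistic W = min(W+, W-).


Step 1: Drop any zero differences (none here) and take |d_i|.
|d| = [8, 5, 5, 6, 4, 2, 5, 5]
Step 2: Midrank |d_i| (ties get averaged ranks).
ranks: |8|->8, |5|->4.5, |5|->4.5, |6|->7, |4|->2, |2|->1, |5|->4.5, |5|->4.5
Step 3: Attach original signs; sum ranks with positive sign and with negative sign.
W+ = 8 + 4.5 + 1 + 4.5 = 18
W- = 4.5 + 7 + 2 + 4.5 = 18
(Check: W+ + W- = 36 should equal n(n+1)/2 = 36.)
Step 4: Test statistic W = min(W+, W-) = 18.
Step 5: Ties in |d|, so use the tie-corrected normal approximation.
        E[W] = n(n+1)/4 = 8*9/4 = 18.
        Tie groups: |d|=5 (t=4); sum(t^3 - t) = 60.
        Var[W] = n(n+1)(2n+1)/24 - sum(t^3-t)/48 = 1224/24 - 60/48 = 49.75.
        z = (W - E[W]) / sqrt(Var[W]) = (18 - 18) / 7.0534 = 0.0000.
        Two-sided p = 2*Phi(z) = 1.000000.
Step 6: alpha = 0.05. fail to reject H0.

W+ = 18, W- = 18, W = min = 18, p = 1.000000, fail to reject H0.


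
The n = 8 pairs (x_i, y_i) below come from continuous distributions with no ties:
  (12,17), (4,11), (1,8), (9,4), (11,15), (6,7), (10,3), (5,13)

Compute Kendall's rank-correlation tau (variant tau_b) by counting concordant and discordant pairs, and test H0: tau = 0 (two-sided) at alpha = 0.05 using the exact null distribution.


Step 1: Enumerate the 28 unordered pairs (i,j) with i<j and classify each by sign(x_j-x_i) * sign(y_j-y_i).
  (1,2):dx=-8,dy=-6->C; (1,3):dx=-11,dy=-9->C; (1,4):dx=-3,dy=-13->C; (1,5):dx=-1,dy=-2->C
  (1,6):dx=-6,dy=-10->C; (1,7):dx=-2,dy=-14->C; (1,8):dx=-7,dy=-4->C; (2,3):dx=-3,dy=-3->C
  (2,4):dx=+5,dy=-7->D; (2,5):dx=+7,dy=+4->C; (2,6):dx=+2,dy=-4->D; (2,7):dx=+6,dy=-8->D
  (2,8):dx=+1,dy=+2->C; (3,4):dx=+8,dy=-4->D; (3,5):dx=+10,dy=+7->C; (3,6):dx=+5,dy=-1->D
  (3,7):dx=+9,dy=-5->D; (3,8):dx=+4,dy=+5->C; (4,5):dx=+2,dy=+11->C; (4,6):dx=-3,dy=+3->D
  (4,7):dx=+1,dy=-1->D; (4,8):dx=-4,dy=+9->D; (5,6):dx=-5,dy=-8->C; (5,7):dx=-1,dy=-12->C
  (5,8):dx=-6,dy=-2->C; (6,7):dx=+4,dy=-4->D; (6,8):dx=-1,dy=+6->D; (7,8):dx=-5,dy=+10->D
Step 2: C = 16, D = 12, total pairs = 28.
Step 3: tau = (C - D)/(n(n-1)/2) = (16 - 12)/28 = 0.142857.
Step 4: Exact two-sided p-value (enumerate n! = 40320 permutations of y under H0): p = 0.719544.
Step 5: alpha = 0.05. fail to reject H0.

tau_b = 0.1429 (C=16, D=12), p = 0.719544, fail to reject H0.


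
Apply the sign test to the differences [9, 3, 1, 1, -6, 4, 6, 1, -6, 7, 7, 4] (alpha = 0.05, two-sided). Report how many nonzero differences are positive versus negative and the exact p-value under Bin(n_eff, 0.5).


Step 1: Discard zero differences. Original n = 12; n_eff = number of nonzero differences = 12.
Nonzero differences (with sign): +9, +3, +1, +1, -6, +4, +6, +1, -6, +7, +7, +4
Step 2: Count signs: positive = 10, negative = 2.
Step 3: Under H0: P(positive) = 0.5, so the number of positives S ~ Bin(12, 0.5).
Step 4: Two-sided exact p-value = sum of Bin(12,0.5) probabilities at or below the observed probability = 0.038574.
Step 5: alpha = 0.05. reject H0.

n_eff = 12, pos = 10, neg = 2, p = 0.038574, reject H0.


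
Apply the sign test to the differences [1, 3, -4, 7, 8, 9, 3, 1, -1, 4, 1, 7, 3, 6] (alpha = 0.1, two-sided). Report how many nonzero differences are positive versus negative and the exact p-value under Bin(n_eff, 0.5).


Step 1: Discard zero differences. Original n = 14; n_eff = number of nonzero differences = 14.
Nonzero differences (with sign): +1, +3, -4, +7, +8, +9, +3, +1, -1, +4, +1, +7, +3, +6
Step 2: Count signs: positive = 12, negative = 2.
Step 3: Under H0: P(positive) = 0.5, so the number of positives S ~ Bin(14, 0.5).
Step 4: Two-sided exact p-value = sum of Bin(14,0.5) probabilities at or below the observed probability = 0.012939.
Step 5: alpha = 0.1. reject H0.

n_eff = 14, pos = 12, neg = 2, p = 0.012939, reject H0.


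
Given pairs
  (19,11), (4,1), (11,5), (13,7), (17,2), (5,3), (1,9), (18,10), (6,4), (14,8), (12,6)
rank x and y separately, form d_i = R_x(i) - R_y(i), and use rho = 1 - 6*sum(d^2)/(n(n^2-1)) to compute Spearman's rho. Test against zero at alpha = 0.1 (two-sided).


Step 1: Rank x and y separately (midranks; no ties here).
rank(x): 19->11, 4->2, 11->5, 13->7, 17->9, 5->3, 1->1, 18->10, 6->4, 14->8, 12->6
rank(y): 11->11, 1->1, 5->5, 7->7, 2->2, 3->3, 9->9, 10->10, 4->4, 8->8, 6->6
Step 2: d_i = R_x(i) - R_y(i); compute d_i^2.
  (11-11)^2=0, (2-1)^2=1, (5-5)^2=0, (7-7)^2=0, (9-2)^2=49, (3-3)^2=0, (1-9)^2=64, (10-10)^2=0, (4-4)^2=0, (8-8)^2=0, (6-6)^2=0
sum(d^2) = 114.
Step 3: rho = 1 - 6*114 / (11*(11^2 - 1)) = 1 - 684/1320 = 0.481818.
Step 4: Under H0, t = rho * sqrt((n-2)/(1-rho^2)) = 1.6496 ~ t(9).
Step 5: Two-sided p-value from the t-distribution with 9 df = 0.133434.
Step 6: alpha = 0.1. fail to reject H0.

rho = 0.4818, p = 0.133434, fail to reject H0 at alpha = 0.1.


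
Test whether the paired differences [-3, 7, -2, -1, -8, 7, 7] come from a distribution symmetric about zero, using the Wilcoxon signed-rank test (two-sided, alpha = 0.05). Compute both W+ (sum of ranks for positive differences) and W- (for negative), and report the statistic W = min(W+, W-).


Step 1: Drop any zero differences (none here) and take |d_i|.
|d| = [3, 7, 2, 1, 8, 7, 7]
Step 2: Midrank |d_i| (ties get averaged ranks).
ranks: |3|->3, |7|->5, |2|->2, |1|->1, |8|->7, |7|->5, |7|->5
Step 3: Attach original signs; sum ranks with positive sign and with negative sign.
W+ = 5 + 5 + 5 = 15
W- = 3 + 2 + 1 + 7 = 13
(Check: W+ + W- = 28 should equal n(n+1)/2 = 28.)
Step 4: Test statistic W = min(W+, W-) = 13.
Step 5: Ties in |d|, so use the tie-corrected normal approximation.
        E[W] = n(n+1)/4 = 7*8/4 = 14.
        Tie groups: |d|=7 (t=3); sum(t^3 - t) = 24.
        Var[W] = n(n+1)(2n+1)/24 - sum(t^3-t)/48 = 840/24 - 24/48 = 34.5.
        z = (W - E[W]) / sqrt(Var[W]) = (13 - 14) / 5.8737 = -0.1703.
        Two-sided p = 2*Phi(z) = 0.864813.
Step 6: alpha = 0.05. fail to reject H0.

W+ = 15, W- = 13, W = min = 13, p = 0.864813, fail to reject H0.


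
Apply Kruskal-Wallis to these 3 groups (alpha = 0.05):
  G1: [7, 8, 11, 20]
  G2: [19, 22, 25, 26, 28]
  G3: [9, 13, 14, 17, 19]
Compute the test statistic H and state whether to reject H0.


Step 1: Combine all N = 14 observations and assign midranks.
sorted (value, group, rank): (7,G1,1), (8,G1,2), (9,G3,3), (11,G1,4), (13,G3,5), (14,G3,6), (17,G3,7), (19,G2,8.5), (19,G3,8.5), (20,G1,10), (22,G2,11), (25,G2,12), (26,G2,13), (28,G2,14)
Step 2: Sum ranks within each group.
R_1 = 17 (n_1 = 4)
R_2 = 58.5 (n_2 = 5)
R_3 = 29.5 (n_3 = 5)
Step 3: H = 12/(N(N+1)) * sum(R_i^2/n_i) - 3(N+1)
     = 12/(14*15) * (17^2/4 + 58.5^2/5 + 29.5^2/5) - 3*15
     = 0.057143 * 930.75 - 45
     = 8.185714.
Step 4: Ties present; correction factor C = 1 - 6/(14^3 - 14) = 0.997802. Corrected H = 8.185714 / 0.997802 = 8.203744.
Step 5: Under H0, H ~ chi^2(2); p-value = 0.016542.
Step 6: alpha = 0.05. reject H0.

H = 8.2037, df = 2, p = 0.016542, reject H0.


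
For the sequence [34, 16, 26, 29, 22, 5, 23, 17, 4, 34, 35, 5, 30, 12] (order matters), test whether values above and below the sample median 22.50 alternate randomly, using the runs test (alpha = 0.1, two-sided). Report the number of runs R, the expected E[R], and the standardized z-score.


Step 1: Compute median = 22.50; label A = above, B = below.
Labels in order: ABAABBABBAABAB  (n_A = 7, n_B = 7)
Step 2: Count runs R = 10.
Step 3: Under H0 (random ordering), E[R] = 2*n_A*n_B/(n_A+n_B) + 1 = 2*7*7/14 + 1 = 8.0000.
        Var[R] = 2*n_A*n_B*(2*n_A*n_B - n_A - n_B) / ((n_A+n_B)^2 * (n_A+n_B-1)) = 8232/2548 = 3.2308.
        SD[R] = 1.7974.
Step 4: Continuity-corrected z = (R - 0.5 - E[R]) / SD[R] = (10 - 0.5 - 8.0000) / 1.7974 = 0.8345.
Step 5: Two-sided p-value via normal approximation = 2*(1 - Phi(|z|)) = 0.403986.
Step 6: alpha = 0.1. fail to reject H0.

R = 10, z = 0.8345, p = 0.403986, fail to reject H0.


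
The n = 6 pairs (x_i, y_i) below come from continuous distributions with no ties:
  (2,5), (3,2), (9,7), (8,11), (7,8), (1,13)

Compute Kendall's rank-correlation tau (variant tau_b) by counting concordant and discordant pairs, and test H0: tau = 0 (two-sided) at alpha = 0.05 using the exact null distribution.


Step 1: Enumerate the 15 unordered pairs (i,j) with i<j and classify each by sign(x_j-x_i) * sign(y_j-y_i).
  (1,2):dx=+1,dy=-3->D; (1,3):dx=+7,dy=+2->C; (1,4):dx=+6,dy=+6->C; (1,5):dx=+5,dy=+3->C
  (1,6):dx=-1,dy=+8->D; (2,3):dx=+6,dy=+5->C; (2,4):dx=+5,dy=+9->C; (2,5):dx=+4,dy=+6->C
  (2,6):dx=-2,dy=+11->D; (3,4):dx=-1,dy=+4->D; (3,5):dx=-2,dy=+1->D; (3,6):dx=-8,dy=+6->D
  (4,5):dx=-1,dy=-3->C; (4,6):dx=-7,dy=+2->D; (5,6):dx=-6,dy=+5->D
Step 2: C = 7, D = 8, total pairs = 15.
Step 3: tau = (C - D)/(n(n-1)/2) = (7 - 8)/15 = -0.066667.
Step 4: Exact two-sided p-value (enumerate n! = 720 permutations of y under H0): p = 1.000000.
Step 5: alpha = 0.05. fail to reject H0.

tau_b = -0.0667 (C=7, D=8), p = 1.000000, fail to reject H0.


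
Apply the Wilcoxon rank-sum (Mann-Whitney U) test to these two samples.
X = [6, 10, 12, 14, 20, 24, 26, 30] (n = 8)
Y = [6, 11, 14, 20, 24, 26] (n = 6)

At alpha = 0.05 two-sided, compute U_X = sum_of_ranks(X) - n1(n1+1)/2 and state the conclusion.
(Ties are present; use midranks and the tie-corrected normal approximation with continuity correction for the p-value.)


Step 1: Combine and sort all 14 observations; assign midranks.
sorted (value, group): (6,X), (6,Y), (10,X), (11,Y), (12,X), (14,X), (14,Y), (20,X), (20,Y), (24,X), (24,Y), (26,X), (26,Y), (30,X)
ranks: 6->1.5, 6->1.5, 10->3, 11->4, 12->5, 14->6.5, 14->6.5, 20->8.5, 20->8.5, 24->10.5, 24->10.5, 26->12.5, 26->12.5, 30->14
Step 2: Rank sum for X: R1 = 1.5 + 3 + 5 + 6.5 + 8.5 + 10.5 + 12.5 + 14 = 61.5.
Step 3: U_X = R1 - n1(n1+1)/2 = 61.5 - 8*9/2 = 61.5 - 36 = 25.5.
       U_Y = n1*n2 - U_X = 48 - 25.5 = 22.5.
Step 4: Ties are present, so use the tie-corrected normal approximation (with continuity correction) for the p-value.
Step 5: p-value = 0.896713; compare to alpha = 0.05. fail to reject H0.

U_X = 25.5, p = 0.896713, fail to reject H0 at alpha = 0.05.


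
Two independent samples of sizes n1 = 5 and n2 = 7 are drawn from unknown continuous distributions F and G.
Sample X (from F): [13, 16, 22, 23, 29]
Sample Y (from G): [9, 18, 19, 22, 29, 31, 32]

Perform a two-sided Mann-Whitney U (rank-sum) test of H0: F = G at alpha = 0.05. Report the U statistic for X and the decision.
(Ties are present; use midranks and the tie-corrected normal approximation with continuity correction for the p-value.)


Step 1: Combine and sort all 12 observations; assign midranks.
sorted (value, group): (9,Y), (13,X), (16,X), (18,Y), (19,Y), (22,X), (22,Y), (23,X), (29,X), (29,Y), (31,Y), (32,Y)
ranks: 9->1, 13->2, 16->3, 18->4, 19->5, 22->6.5, 22->6.5, 23->8, 29->9.5, 29->9.5, 31->11, 32->12
Step 2: Rank sum for X: R1 = 2 + 3 + 6.5 + 8 + 9.5 = 29.
Step 3: U_X = R1 - n1(n1+1)/2 = 29 - 5*6/2 = 29 - 15 = 14.
       U_Y = n1*n2 - U_X = 35 - 14 = 21.
Step 4: Ties are present, so use the tie-corrected normal approximation (with continuity correction) for the p-value.
Step 5: p-value = 0.624905; compare to alpha = 0.05. fail to reject H0.

U_X = 14, p = 0.624905, fail to reject H0 at alpha = 0.05.


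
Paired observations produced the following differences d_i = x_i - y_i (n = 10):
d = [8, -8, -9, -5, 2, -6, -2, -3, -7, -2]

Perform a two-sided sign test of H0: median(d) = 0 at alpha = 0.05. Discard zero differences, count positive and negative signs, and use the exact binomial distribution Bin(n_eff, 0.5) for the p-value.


Step 1: Discard zero differences. Original n = 10; n_eff = number of nonzero differences = 10.
Nonzero differences (with sign): +8, -8, -9, -5, +2, -6, -2, -3, -7, -2
Step 2: Count signs: positive = 2, negative = 8.
Step 3: Under H0: P(positive) = 0.5, so the number of positives S ~ Bin(10, 0.5).
Step 4: Two-sided exact p-value = sum of Bin(10,0.5) probabilities at or below the observed probability = 0.109375.
Step 5: alpha = 0.05. fail to reject H0.

n_eff = 10, pos = 2, neg = 8, p = 0.109375, fail to reject H0.


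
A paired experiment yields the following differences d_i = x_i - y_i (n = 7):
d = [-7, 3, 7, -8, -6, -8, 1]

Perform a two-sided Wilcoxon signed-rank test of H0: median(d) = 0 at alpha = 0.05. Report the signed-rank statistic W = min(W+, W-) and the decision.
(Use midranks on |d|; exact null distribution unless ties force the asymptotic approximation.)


Step 1: Drop any zero differences (none here) and take |d_i|.
|d| = [7, 3, 7, 8, 6, 8, 1]
Step 2: Midrank |d_i| (ties get averaged ranks).
ranks: |7|->4.5, |3|->2, |7|->4.5, |8|->6.5, |6|->3, |8|->6.5, |1|->1
Step 3: Attach original signs; sum ranks with positive sign and with negative sign.
W+ = 2 + 4.5 + 1 = 7.5
W- = 4.5 + 6.5 + 3 + 6.5 = 20.5
(Check: W+ + W- = 28 should equal n(n+1)/2 = 28.)
Step 4: Test statistic W = min(W+, W-) = 7.5.
Step 5: Ties in |d|, so use the tie-corrected normal approximation.
        E[W] = n(n+1)/4 = 7*8/4 = 14.
        Tie groups: |d|=7 (t=2), |d|=8 (t=2); sum(t^3 - t) = 12.
        Var[W] = n(n+1)(2n+1)/24 - sum(t^3-t)/48 = 840/24 - 12/48 = 34.75.
        z = (W - E[W]) / sqrt(Var[W]) = (7.5 - 14) / 5.8949 = -1.1026.
        Two-sided p = 2*Phi(z) = 0.270181.
Step 6: alpha = 0.05. fail to reject H0.

W+ = 7.5, W- = 20.5, W = min = 7.5, p = 0.270181, fail to reject H0.


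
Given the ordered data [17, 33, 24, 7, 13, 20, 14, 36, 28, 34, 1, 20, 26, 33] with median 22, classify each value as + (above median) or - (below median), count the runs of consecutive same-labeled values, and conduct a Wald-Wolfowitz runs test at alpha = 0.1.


Step 1: Compute median = 22; label A = above, B = below.
Labels in order: BAABBBBAAABBAA  (n_A = 7, n_B = 7)
Step 2: Count runs R = 6.
Step 3: Under H0 (random ordering), E[R] = 2*n_A*n_B/(n_A+n_B) + 1 = 2*7*7/14 + 1 = 8.0000.
        Var[R] = 2*n_A*n_B*(2*n_A*n_B - n_A - n_B) / ((n_A+n_B)^2 * (n_A+n_B-1)) = 8232/2548 = 3.2308.
        SD[R] = 1.7974.
Step 4: Continuity-corrected z = (R + 0.5 - E[R]) / SD[R] = (6 + 0.5 - 8.0000) / 1.7974 = -0.8345.
Step 5: Two-sided p-value via normal approximation = 2*(1 - Phi(|z|)) = 0.403986.
Step 6: alpha = 0.1. fail to reject H0.

R = 6, z = -0.8345, p = 0.403986, fail to reject H0.


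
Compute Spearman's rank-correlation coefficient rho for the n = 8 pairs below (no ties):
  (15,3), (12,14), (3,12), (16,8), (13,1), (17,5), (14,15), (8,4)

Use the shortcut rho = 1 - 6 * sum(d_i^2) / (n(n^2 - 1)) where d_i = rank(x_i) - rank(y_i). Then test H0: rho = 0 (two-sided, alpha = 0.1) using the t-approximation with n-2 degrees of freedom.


Step 1: Rank x and y separately (midranks; no ties here).
rank(x): 15->6, 12->3, 3->1, 16->7, 13->4, 17->8, 14->5, 8->2
rank(y): 3->2, 14->7, 12->6, 8->5, 1->1, 5->4, 15->8, 4->3
Step 2: d_i = R_x(i) - R_y(i); compute d_i^2.
  (6-2)^2=16, (3-7)^2=16, (1-6)^2=25, (7-5)^2=4, (4-1)^2=9, (8-4)^2=16, (5-8)^2=9, (2-3)^2=1
sum(d^2) = 96.
Step 3: rho = 1 - 6*96 / (8*(8^2 - 1)) = 1 - 576/504 = -0.142857.
Step 4: Under H0, t = rho * sqrt((n-2)/(1-rho^2)) = -0.3536 ~ t(6).
Step 5: Two-sided p-value from the t-distribution with 6 df = 0.735765.
Step 6: alpha = 0.1. fail to reject H0.

rho = -0.1429, p = 0.735765, fail to reject H0 at alpha = 0.1.


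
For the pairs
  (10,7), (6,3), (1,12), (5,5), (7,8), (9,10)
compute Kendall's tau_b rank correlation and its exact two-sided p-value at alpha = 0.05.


Step 1: Enumerate the 15 unordered pairs (i,j) with i<j and classify each by sign(x_j-x_i) * sign(y_j-y_i).
  (1,2):dx=-4,dy=-4->C; (1,3):dx=-9,dy=+5->D; (1,4):dx=-5,dy=-2->C; (1,5):dx=-3,dy=+1->D
  (1,6):dx=-1,dy=+3->D; (2,3):dx=-5,dy=+9->D; (2,4):dx=-1,dy=+2->D; (2,5):dx=+1,dy=+5->C
  (2,6):dx=+3,dy=+7->C; (3,4):dx=+4,dy=-7->D; (3,5):dx=+6,dy=-4->D; (3,6):dx=+8,dy=-2->D
  (4,5):dx=+2,dy=+3->C; (4,6):dx=+4,dy=+5->C; (5,6):dx=+2,dy=+2->C
Step 2: C = 7, D = 8, total pairs = 15.
Step 3: tau = (C - D)/(n(n-1)/2) = (7 - 8)/15 = -0.066667.
Step 4: Exact two-sided p-value (enumerate n! = 720 permutations of y under H0): p = 1.000000.
Step 5: alpha = 0.05. fail to reject H0.

tau_b = -0.0667 (C=7, D=8), p = 1.000000, fail to reject H0.


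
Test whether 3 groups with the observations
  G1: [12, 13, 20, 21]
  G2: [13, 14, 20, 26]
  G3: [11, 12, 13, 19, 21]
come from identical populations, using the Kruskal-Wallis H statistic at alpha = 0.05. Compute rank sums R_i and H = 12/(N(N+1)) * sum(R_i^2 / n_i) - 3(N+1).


Step 1: Combine all N = 13 observations and assign midranks.
sorted (value, group, rank): (11,G3,1), (12,G1,2.5), (12,G3,2.5), (13,G1,5), (13,G2,5), (13,G3,5), (14,G2,7), (19,G3,8), (20,G1,9.5), (20,G2,9.5), (21,G1,11.5), (21,G3,11.5), (26,G2,13)
Step 2: Sum ranks within each group.
R_1 = 28.5 (n_1 = 4)
R_2 = 34.5 (n_2 = 4)
R_3 = 28 (n_3 = 5)
Step 3: H = 12/(N(N+1)) * sum(R_i^2/n_i) - 3(N+1)
     = 12/(13*14) * (28.5^2/4 + 34.5^2/4 + 28^2/5) - 3*14
     = 0.065934 * 657.425 - 42
     = 1.346703.
Step 4: Ties present; correction factor C = 1 - 42/(13^3 - 13) = 0.980769. Corrected H = 1.346703 / 0.980769 = 1.373109.
Step 5: Under H0, H ~ chi^2(2); p-value = 0.503307.
Step 6: alpha = 0.05. fail to reject H0.

H = 1.3731, df = 2, p = 0.503307, fail to reject H0.


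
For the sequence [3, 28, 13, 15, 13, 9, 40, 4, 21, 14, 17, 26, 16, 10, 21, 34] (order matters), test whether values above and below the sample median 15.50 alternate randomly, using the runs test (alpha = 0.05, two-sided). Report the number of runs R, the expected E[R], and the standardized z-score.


Step 1: Compute median = 15.50; label A = above, B = below.
Labels in order: BABBBBABABAAABAA  (n_A = 8, n_B = 8)
Step 2: Count runs R = 10.
Step 3: Under H0 (random ordering), E[R] = 2*n_A*n_B/(n_A+n_B) + 1 = 2*8*8/16 + 1 = 9.0000.
        Var[R] = 2*n_A*n_B*(2*n_A*n_B - n_A - n_B) / ((n_A+n_B)^2 * (n_A+n_B-1)) = 14336/3840 = 3.7333.
        SD[R] = 1.9322.
Step 4: Continuity-corrected z = (R - 0.5 - E[R]) / SD[R] = (10 - 0.5 - 9.0000) / 1.9322 = 0.2588.
Step 5: Two-sided p-value via normal approximation = 2*(1 - Phi(|z|)) = 0.795809.
Step 6: alpha = 0.05. fail to reject H0.

R = 10, z = 0.2588, p = 0.795809, fail to reject H0.


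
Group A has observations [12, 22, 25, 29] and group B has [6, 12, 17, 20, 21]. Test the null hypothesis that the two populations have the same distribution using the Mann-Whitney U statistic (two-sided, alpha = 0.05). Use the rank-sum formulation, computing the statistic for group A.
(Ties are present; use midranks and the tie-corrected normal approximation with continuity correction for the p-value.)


Step 1: Combine and sort all 9 observations; assign midranks.
sorted (value, group): (6,Y), (12,X), (12,Y), (17,Y), (20,Y), (21,Y), (22,X), (25,X), (29,X)
ranks: 6->1, 12->2.5, 12->2.5, 17->4, 20->5, 21->6, 22->7, 25->8, 29->9
Step 2: Rank sum for X: R1 = 2.5 + 7 + 8 + 9 = 26.5.
Step 3: U_X = R1 - n1(n1+1)/2 = 26.5 - 4*5/2 = 26.5 - 10 = 16.5.
       U_Y = n1*n2 - U_X = 20 - 16.5 = 3.5.
Step 4: Ties are present, so use the tie-corrected normal approximation (with continuity correction) for the p-value.
Step 5: p-value = 0.139983; compare to alpha = 0.05. fail to reject H0.

U_X = 16.5, p = 0.139983, fail to reject H0 at alpha = 0.05.


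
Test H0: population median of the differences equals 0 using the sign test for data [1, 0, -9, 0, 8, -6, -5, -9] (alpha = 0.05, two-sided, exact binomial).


Step 1: Discard zero differences. Original n = 8; n_eff = number of nonzero differences = 6.
Nonzero differences (with sign): +1, -9, +8, -6, -5, -9
Step 2: Count signs: positive = 2, negative = 4.
Step 3: Under H0: P(positive) = 0.5, so the number of positives S ~ Bin(6, 0.5).
Step 4: Two-sided exact p-value = sum of Bin(6,0.5) probabilities at or below the observed probability = 0.687500.
Step 5: alpha = 0.05. fail to reject H0.

n_eff = 6, pos = 2, neg = 4, p = 0.687500, fail to reject H0.


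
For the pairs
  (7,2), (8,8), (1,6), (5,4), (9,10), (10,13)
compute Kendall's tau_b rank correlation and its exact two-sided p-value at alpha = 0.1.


Step 1: Enumerate the 15 unordered pairs (i,j) with i<j and classify each by sign(x_j-x_i) * sign(y_j-y_i).
  (1,2):dx=+1,dy=+6->C; (1,3):dx=-6,dy=+4->D; (1,4):dx=-2,dy=+2->D; (1,5):dx=+2,dy=+8->C
  (1,6):dx=+3,dy=+11->C; (2,3):dx=-7,dy=-2->C; (2,4):dx=-3,dy=-4->C; (2,5):dx=+1,dy=+2->C
  (2,6):dx=+2,dy=+5->C; (3,4):dx=+4,dy=-2->D; (3,5):dx=+8,dy=+4->C; (3,6):dx=+9,dy=+7->C
  (4,5):dx=+4,dy=+6->C; (4,6):dx=+5,dy=+9->C; (5,6):dx=+1,dy=+3->C
Step 2: C = 12, D = 3, total pairs = 15.
Step 3: tau = (C - D)/(n(n-1)/2) = (12 - 3)/15 = 0.600000.
Step 4: Exact two-sided p-value (enumerate n! = 720 permutations of y under H0): p = 0.136111.
Step 5: alpha = 0.1. fail to reject H0.

tau_b = 0.6000 (C=12, D=3), p = 0.136111, fail to reject H0.


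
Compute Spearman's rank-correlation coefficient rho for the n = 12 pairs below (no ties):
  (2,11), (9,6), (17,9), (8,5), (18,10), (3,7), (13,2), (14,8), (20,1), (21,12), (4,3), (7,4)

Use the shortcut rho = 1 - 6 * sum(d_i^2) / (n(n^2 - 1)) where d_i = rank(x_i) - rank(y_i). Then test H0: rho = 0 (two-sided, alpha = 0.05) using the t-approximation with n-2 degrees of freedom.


Step 1: Rank x and y separately (midranks; no ties here).
rank(x): 2->1, 9->6, 17->9, 8->5, 18->10, 3->2, 13->7, 14->8, 20->11, 21->12, 4->3, 7->4
rank(y): 11->11, 6->6, 9->9, 5->5, 10->10, 7->7, 2->2, 8->8, 1->1, 12->12, 3->3, 4->4
Step 2: d_i = R_x(i) - R_y(i); compute d_i^2.
  (1-11)^2=100, (6-6)^2=0, (9-9)^2=0, (5-5)^2=0, (10-10)^2=0, (2-7)^2=25, (7-2)^2=25, (8-8)^2=0, (11-1)^2=100, (12-12)^2=0, (3-3)^2=0, (4-4)^2=0
sum(d^2) = 250.
Step 3: rho = 1 - 6*250 / (12*(12^2 - 1)) = 1 - 1500/1716 = 0.125874.
Step 4: Under H0, t = rho * sqrt((n-2)/(1-rho^2)) = 0.4012 ~ t(10).
Step 5: Two-sided p-value from the t-distribution with 10 df = 0.696683.
Step 6: alpha = 0.05. fail to reject H0.

rho = 0.1259, p = 0.696683, fail to reject H0 at alpha = 0.05.


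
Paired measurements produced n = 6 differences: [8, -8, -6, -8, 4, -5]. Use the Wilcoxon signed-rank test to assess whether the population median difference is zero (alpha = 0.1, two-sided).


Step 1: Drop any zero differences (none here) and take |d_i|.
|d| = [8, 8, 6, 8, 4, 5]
Step 2: Midrank |d_i| (ties get averaged ranks).
ranks: |8|->5, |8|->5, |6|->3, |8|->5, |4|->1, |5|->2
Step 3: Attach original signs; sum ranks with positive sign and with negative sign.
W+ = 5 + 1 = 6
W- = 5 + 3 + 5 + 2 = 15
(Check: W+ + W- = 21 should equal n(n+1)/2 = 21.)
Step 4: Test statistic W = min(W+, W-) = 6.
Step 5: Ties in |d|, so use the tie-corrected normal approximation.
        E[W] = n(n+1)/4 = 6*7/4 = 10.5.
        Tie groups: |d|=8 (t=3); sum(t^3 - t) = 24.
        Var[W] = n(n+1)(2n+1)/24 - sum(t^3-t)/48 = 546/24 - 24/48 = 22.25.
        z = (W - E[W]) / sqrt(Var[W]) = (6 - 10.5) / 4.7170 = -0.9540.
        Two-sided p = 2*Phi(z) = 0.340085.
Step 6: alpha = 0.1. fail to reject H0.

W+ = 6, W- = 15, W = min = 6, p = 0.340085, fail to reject H0.


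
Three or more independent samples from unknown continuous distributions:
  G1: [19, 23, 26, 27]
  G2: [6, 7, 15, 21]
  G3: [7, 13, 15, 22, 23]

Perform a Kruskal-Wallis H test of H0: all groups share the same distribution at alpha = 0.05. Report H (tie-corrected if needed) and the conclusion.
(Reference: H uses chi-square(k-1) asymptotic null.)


Step 1: Combine all N = 13 observations and assign midranks.
sorted (value, group, rank): (6,G2,1), (7,G2,2.5), (7,G3,2.5), (13,G3,4), (15,G2,5.5), (15,G3,5.5), (19,G1,7), (21,G2,8), (22,G3,9), (23,G1,10.5), (23,G3,10.5), (26,G1,12), (27,G1,13)
Step 2: Sum ranks within each group.
R_1 = 42.5 (n_1 = 4)
R_2 = 17 (n_2 = 4)
R_3 = 31.5 (n_3 = 5)
Step 3: H = 12/(N(N+1)) * sum(R_i^2/n_i) - 3(N+1)
     = 12/(13*14) * (42.5^2/4 + 17^2/4 + 31.5^2/5) - 3*14
     = 0.065934 * 722.263 - 42
     = 5.621703.
Step 4: Ties present; correction factor C = 1 - 18/(13^3 - 13) = 0.991758. Corrected H = 5.621703 / 0.991758 = 5.668421.
Step 5: Under H0, H ~ chi^2(2); p-value = 0.058765.
Step 6: alpha = 0.05. fail to reject H0.

H = 5.6684, df = 2, p = 0.058765, fail to reject H0.


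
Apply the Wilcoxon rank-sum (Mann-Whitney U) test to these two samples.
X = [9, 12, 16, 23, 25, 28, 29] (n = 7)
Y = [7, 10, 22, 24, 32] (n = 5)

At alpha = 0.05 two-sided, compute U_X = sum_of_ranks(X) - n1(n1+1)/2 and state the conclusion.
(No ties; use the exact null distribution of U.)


Step 1: Combine and sort all 12 observations; assign midranks.
sorted (value, group): (7,Y), (9,X), (10,Y), (12,X), (16,X), (22,Y), (23,X), (24,Y), (25,X), (28,X), (29,X), (32,Y)
ranks: 7->1, 9->2, 10->3, 12->4, 16->5, 22->6, 23->7, 24->8, 25->9, 28->10, 29->11, 32->12
Step 2: Rank sum for X: R1 = 2 + 4 + 5 + 7 + 9 + 10 + 11 = 48.
Step 3: U_X = R1 - n1(n1+1)/2 = 48 - 7*8/2 = 48 - 28 = 20.
       U_Y = n1*n2 - U_X = 35 - 20 = 15.
Step 4: No ties, so the exact null distribution of U (based on enumerating the C(12,7) = 792 equally likely rank assignments) gives the two-sided p-value.
Step 5: p-value = 0.755051; compare to alpha = 0.05. fail to reject H0.

U_X = 20, p = 0.755051, fail to reject H0 at alpha = 0.05.


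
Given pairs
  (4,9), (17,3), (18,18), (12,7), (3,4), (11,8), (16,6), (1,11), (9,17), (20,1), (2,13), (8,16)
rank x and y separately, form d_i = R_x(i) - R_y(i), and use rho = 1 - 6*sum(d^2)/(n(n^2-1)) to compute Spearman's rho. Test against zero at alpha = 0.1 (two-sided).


Step 1: Rank x and y separately (midranks; no ties here).
rank(x): 4->4, 17->10, 18->11, 12->8, 3->3, 11->7, 16->9, 1->1, 9->6, 20->12, 2->2, 8->5
rank(y): 9->7, 3->2, 18->12, 7->5, 4->3, 8->6, 6->4, 11->8, 17->11, 1->1, 13->9, 16->10
Step 2: d_i = R_x(i) - R_y(i); compute d_i^2.
  (4-7)^2=9, (10-2)^2=64, (11-12)^2=1, (8-5)^2=9, (3-3)^2=0, (7-6)^2=1, (9-4)^2=25, (1-8)^2=49, (6-11)^2=25, (12-1)^2=121, (2-9)^2=49, (5-10)^2=25
sum(d^2) = 378.
Step 3: rho = 1 - 6*378 / (12*(12^2 - 1)) = 1 - 2268/1716 = -0.321678.
Step 4: Under H0, t = rho * sqrt((n-2)/(1-rho^2)) = -1.0743 ~ t(10).
Step 5: Two-sided p-value from the t-distribution with 10 df = 0.307910.
Step 6: alpha = 0.1. fail to reject H0.

rho = -0.3217, p = 0.307910, fail to reject H0 at alpha = 0.1.


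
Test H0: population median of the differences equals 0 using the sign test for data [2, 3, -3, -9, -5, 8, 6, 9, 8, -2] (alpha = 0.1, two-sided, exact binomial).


Step 1: Discard zero differences. Original n = 10; n_eff = number of nonzero differences = 10.
Nonzero differences (with sign): +2, +3, -3, -9, -5, +8, +6, +9, +8, -2
Step 2: Count signs: positive = 6, negative = 4.
Step 3: Under H0: P(positive) = 0.5, so the number of positives S ~ Bin(10, 0.5).
Step 4: Two-sided exact p-value = sum of Bin(10,0.5) probabilities at or below the observed probability = 0.753906.
Step 5: alpha = 0.1. fail to reject H0.

n_eff = 10, pos = 6, neg = 4, p = 0.753906, fail to reject H0.


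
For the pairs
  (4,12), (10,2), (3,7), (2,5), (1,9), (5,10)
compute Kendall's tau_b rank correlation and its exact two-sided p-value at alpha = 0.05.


Step 1: Enumerate the 15 unordered pairs (i,j) with i<j and classify each by sign(x_j-x_i) * sign(y_j-y_i).
  (1,2):dx=+6,dy=-10->D; (1,3):dx=-1,dy=-5->C; (1,4):dx=-2,dy=-7->C; (1,5):dx=-3,dy=-3->C
  (1,6):dx=+1,dy=-2->D; (2,3):dx=-7,dy=+5->D; (2,4):dx=-8,dy=+3->D; (2,5):dx=-9,dy=+7->D
  (2,6):dx=-5,dy=+8->D; (3,4):dx=-1,dy=-2->C; (3,5):dx=-2,dy=+2->D; (3,6):dx=+2,dy=+3->C
  (4,5):dx=-1,dy=+4->D; (4,6):dx=+3,dy=+5->C; (5,6):dx=+4,dy=+1->C
Step 2: C = 7, D = 8, total pairs = 15.
Step 3: tau = (C - D)/(n(n-1)/2) = (7 - 8)/15 = -0.066667.
Step 4: Exact two-sided p-value (enumerate n! = 720 permutations of y under H0): p = 1.000000.
Step 5: alpha = 0.05. fail to reject H0.

tau_b = -0.0667 (C=7, D=8), p = 1.000000, fail to reject H0.


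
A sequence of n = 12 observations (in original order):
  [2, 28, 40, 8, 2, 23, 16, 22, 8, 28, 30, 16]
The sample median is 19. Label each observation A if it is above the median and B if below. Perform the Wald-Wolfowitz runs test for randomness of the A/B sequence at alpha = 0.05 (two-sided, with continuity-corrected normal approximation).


Step 1: Compute median = 19; label A = above, B = below.
Labels in order: BAABBABABAAB  (n_A = 6, n_B = 6)
Step 2: Count runs R = 9.
Step 3: Under H0 (random ordering), E[R] = 2*n_A*n_B/(n_A+n_B) + 1 = 2*6*6/12 + 1 = 7.0000.
        Var[R] = 2*n_A*n_B*(2*n_A*n_B - n_A - n_B) / ((n_A+n_B)^2 * (n_A+n_B-1)) = 4320/1584 = 2.7273.
        SD[R] = 1.6514.
Step 4: Continuity-corrected z = (R - 0.5 - E[R]) / SD[R] = (9 - 0.5 - 7.0000) / 1.6514 = 0.9083.
Step 5: Two-sided p-value via normal approximation = 2*(1 - Phi(|z|)) = 0.363722.
Step 6: alpha = 0.05. fail to reject H0.

R = 9, z = 0.9083, p = 0.363722, fail to reject H0.


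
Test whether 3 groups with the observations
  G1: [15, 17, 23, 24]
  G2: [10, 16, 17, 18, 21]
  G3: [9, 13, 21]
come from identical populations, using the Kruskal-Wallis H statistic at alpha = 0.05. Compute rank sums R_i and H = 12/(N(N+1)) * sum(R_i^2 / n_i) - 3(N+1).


Step 1: Combine all N = 12 observations and assign midranks.
sorted (value, group, rank): (9,G3,1), (10,G2,2), (13,G3,3), (15,G1,4), (16,G2,5), (17,G1,6.5), (17,G2,6.5), (18,G2,8), (21,G2,9.5), (21,G3,9.5), (23,G1,11), (24,G1,12)
Step 2: Sum ranks within each group.
R_1 = 33.5 (n_1 = 4)
R_2 = 31 (n_2 = 5)
R_3 = 13.5 (n_3 = 3)
Step 3: H = 12/(N(N+1)) * sum(R_i^2/n_i) - 3(N+1)
     = 12/(12*13) * (33.5^2/4 + 31^2/5 + 13.5^2/3) - 3*13
     = 0.076923 * 533.513 - 39
     = 2.039423.
Step 4: Ties present; correction factor C = 1 - 12/(12^3 - 12) = 0.993007. Corrected H = 2.039423 / 0.993007 = 2.053785.
Step 5: Under H0, H ~ chi^2(2); p-value = 0.358118.
Step 6: alpha = 0.05. fail to reject H0.

H = 2.0538, df = 2, p = 0.358118, fail to reject H0.


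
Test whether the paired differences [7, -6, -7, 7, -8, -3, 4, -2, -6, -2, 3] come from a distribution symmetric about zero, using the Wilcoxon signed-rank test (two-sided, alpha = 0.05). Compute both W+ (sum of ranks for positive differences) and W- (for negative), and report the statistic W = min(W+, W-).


Step 1: Drop any zero differences (none here) and take |d_i|.
|d| = [7, 6, 7, 7, 8, 3, 4, 2, 6, 2, 3]
Step 2: Midrank |d_i| (ties get averaged ranks).
ranks: |7|->9, |6|->6.5, |7|->9, |7|->9, |8|->11, |3|->3.5, |4|->5, |2|->1.5, |6|->6.5, |2|->1.5, |3|->3.5
Step 3: Attach original signs; sum ranks with positive sign and with negative sign.
W+ = 9 + 9 + 5 + 3.5 = 26.5
W- = 6.5 + 9 + 11 + 3.5 + 1.5 + 6.5 + 1.5 = 39.5
(Check: W+ + W- = 66 should equal n(n+1)/2 = 66.)
Step 4: Test statistic W = min(W+, W-) = 26.5.
Step 5: Ties in |d|, so use the tie-corrected normal approximation.
        E[W] = n(n+1)/4 = 11*12/4 = 33.
        Tie groups: |d|=2 (t=2), |d|=3 (t=2), |d|=6 (t=2), |d|=7 (t=3); sum(t^3 - t) = 42.
        Var[W] = n(n+1)(2n+1)/24 - sum(t^3-t)/48 = 3036/24 - 42/48 = 125.625.
        z = (W - E[W]) / sqrt(Var[W]) = (26.5 - 33) / 11.2083 = -0.5799.
        Two-sided p = 2*Phi(z) = 0.561962.
Step 6: alpha = 0.05. fail to reject H0.

W+ = 26.5, W- = 39.5, W = min = 26.5, p = 0.561962, fail to reject H0.


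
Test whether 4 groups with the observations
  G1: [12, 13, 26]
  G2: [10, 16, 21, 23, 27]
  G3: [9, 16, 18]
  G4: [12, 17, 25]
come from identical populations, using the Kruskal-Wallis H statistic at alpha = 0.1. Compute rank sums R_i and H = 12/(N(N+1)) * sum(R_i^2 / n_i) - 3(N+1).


Step 1: Combine all N = 14 observations and assign midranks.
sorted (value, group, rank): (9,G3,1), (10,G2,2), (12,G1,3.5), (12,G4,3.5), (13,G1,5), (16,G2,6.5), (16,G3,6.5), (17,G4,8), (18,G3,9), (21,G2,10), (23,G2,11), (25,G4,12), (26,G1,13), (27,G2,14)
Step 2: Sum ranks within each group.
R_1 = 21.5 (n_1 = 3)
R_2 = 43.5 (n_2 = 5)
R_3 = 16.5 (n_3 = 3)
R_4 = 23.5 (n_4 = 3)
Step 3: H = 12/(N(N+1)) * sum(R_i^2/n_i) - 3(N+1)
     = 12/(14*15) * (21.5^2/3 + 43.5^2/5 + 16.5^2/3 + 23.5^2/3) - 3*15
     = 0.057143 * 807.367 - 45
     = 1.135238.
Step 4: Ties present; correction factor C = 1 - 12/(14^3 - 14) = 0.995604. Corrected H = 1.135238 / 0.995604 = 1.140250.
Step 5: Under H0, H ~ chi^2(3); p-value = 0.767367.
Step 6: alpha = 0.1. fail to reject H0.

H = 1.1403, df = 3, p = 0.767367, fail to reject H0.


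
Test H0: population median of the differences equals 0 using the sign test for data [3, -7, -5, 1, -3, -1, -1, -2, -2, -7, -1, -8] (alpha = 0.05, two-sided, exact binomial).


Step 1: Discard zero differences. Original n = 12; n_eff = number of nonzero differences = 12.
Nonzero differences (with sign): +3, -7, -5, +1, -3, -1, -1, -2, -2, -7, -1, -8
Step 2: Count signs: positive = 2, negative = 10.
Step 3: Under H0: P(positive) = 0.5, so the number of positives S ~ Bin(12, 0.5).
Step 4: Two-sided exact p-value = sum of Bin(12,0.5) probabilities at or below the observed probability = 0.038574.
Step 5: alpha = 0.05. reject H0.

n_eff = 12, pos = 2, neg = 10, p = 0.038574, reject H0.


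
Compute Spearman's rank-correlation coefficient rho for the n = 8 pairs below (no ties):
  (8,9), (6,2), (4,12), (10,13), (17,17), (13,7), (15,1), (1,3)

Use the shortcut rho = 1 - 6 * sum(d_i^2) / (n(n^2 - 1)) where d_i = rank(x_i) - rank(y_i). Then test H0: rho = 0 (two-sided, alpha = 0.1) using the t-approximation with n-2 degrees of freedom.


Step 1: Rank x and y separately (midranks; no ties here).
rank(x): 8->4, 6->3, 4->2, 10->5, 17->8, 13->6, 15->7, 1->1
rank(y): 9->5, 2->2, 12->6, 13->7, 17->8, 7->4, 1->1, 3->3
Step 2: d_i = R_x(i) - R_y(i); compute d_i^2.
  (4-5)^2=1, (3-2)^2=1, (2-6)^2=16, (5-7)^2=4, (8-8)^2=0, (6-4)^2=4, (7-1)^2=36, (1-3)^2=4
sum(d^2) = 66.
Step 3: rho = 1 - 6*66 / (8*(8^2 - 1)) = 1 - 396/504 = 0.214286.
Step 4: Under H0, t = rho * sqrt((n-2)/(1-rho^2)) = 0.5374 ~ t(6).
Step 5: Two-sided p-value from the t-distribution with 6 df = 0.610344.
Step 6: alpha = 0.1. fail to reject H0.

rho = 0.2143, p = 0.610344, fail to reject H0 at alpha = 0.1.


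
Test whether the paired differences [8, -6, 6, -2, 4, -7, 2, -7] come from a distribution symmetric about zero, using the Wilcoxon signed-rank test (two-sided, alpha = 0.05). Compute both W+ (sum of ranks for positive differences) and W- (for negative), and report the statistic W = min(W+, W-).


Step 1: Drop any zero differences (none here) and take |d_i|.
|d| = [8, 6, 6, 2, 4, 7, 2, 7]
Step 2: Midrank |d_i| (ties get averaged ranks).
ranks: |8|->8, |6|->4.5, |6|->4.5, |2|->1.5, |4|->3, |7|->6.5, |2|->1.5, |7|->6.5
Step 3: Attach original signs; sum ranks with positive sign and with negative sign.
W+ = 8 + 4.5 + 3 + 1.5 = 17
W- = 4.5 + 1.5 + 6.5 + 6.5 = 19
(Check: W+ + W- = 36 should equal n(n+1)/2 = 36.)
Step 4: Test statistic W = min(W+, W-) = 17.
Step 5: Ties in |d|, so use the tie-corrected normal approximation.
        E[W] = n(n+1)/4 = 8*9/4 = 18.
        Tie groups: |d|=2 (t=2), |d|=6 (t=2), |d|=7 (t=2); sum(t^3 - t) = 18.
        Var[W] = n(n+1)(2n+1)/24 - sum(t^3-t)/48 = 1224/24 - 18/48 = 50.625.
        z = (W - E[W]) / sqrt(Var[W]) = (17 - 18) / 7.1151 = -0.1405.
        Two-sided p = 2*Phi(z) = 0.888229.
Step 6: alpha = 0.05. fail to reject H0.

W+ = 17, W- = 19, W = min = 17, p = 0.888229, fail to reject H0.


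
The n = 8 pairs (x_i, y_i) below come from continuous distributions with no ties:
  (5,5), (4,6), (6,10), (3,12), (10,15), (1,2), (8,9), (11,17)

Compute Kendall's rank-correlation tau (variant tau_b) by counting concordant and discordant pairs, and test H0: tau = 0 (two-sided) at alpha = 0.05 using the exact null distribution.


Step 1: Enumerate the 28 unordered pairs (i,j) with i<j and classify each by sign(x_j-x_i) * sign(y_j-y_i).
  (1,2):dx=-1,dy=+1->D; (1,3):dx=+1,dy=+5->C; (1,4):dx=-2,dy=+7->D; (1,5):dx=+5,dy=+10->C
  (1,6):dx=-4,dy=-3->C; (1,7):dx=+3,dy=+4->C; (1,8):dx=+6,dy=+12->C; (2,3):dx=+2,dy=+4->C
  (2,4):dx=-1,dy=+6->D; (2,5):dx=+6,dy=+9->C; (2,6):dx=-3,dy=-4->C; (2,7):dx=+4,dy=+3->C
  (2,8):dx=+7,dy=+11->C; (3,4):dx=-3,dy=+2->D; (3,5):dx=+4,dy=+5->C; (3,6):dx=-5,dy=-8->C
  (3,7):dx=+2,dy=-1->D; (3,8):dx=+5,dy=+7->C; (4,5):dx=+7,dy=+3->C; (4,6):dx=-2,dy=-10->C
  (4,7):dx=+5,dy=-3->D; (4,8):dx=+8,dy=+5->C; (5,6):dx=-9,dy=-13->C; (5,7):dx=-2,dy=-6->C
  (5,8):dx=+1,dy=+2->C; (6,7):dx=+7,dy=+7->C; (6,8):dx=+10,dy=+15->C; (7,8):dx=+3,dy=+8->C
Step 2: C = 22, D = 6, total pairs = 28.
Step 3: tau = (C - D)/(n(n-1)/2) = (22 - 6)/28 = 0.571429.
Step 4: Exact two-sided p-value (enumerate n! = 40320 permutations of y under H0): p = 0.061012.
Step 5: alpha = 0.05. fail to reject H0.

tau_b = 0.5714 (C=22, D=6), p = 0.061012, fail to reject H0.
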